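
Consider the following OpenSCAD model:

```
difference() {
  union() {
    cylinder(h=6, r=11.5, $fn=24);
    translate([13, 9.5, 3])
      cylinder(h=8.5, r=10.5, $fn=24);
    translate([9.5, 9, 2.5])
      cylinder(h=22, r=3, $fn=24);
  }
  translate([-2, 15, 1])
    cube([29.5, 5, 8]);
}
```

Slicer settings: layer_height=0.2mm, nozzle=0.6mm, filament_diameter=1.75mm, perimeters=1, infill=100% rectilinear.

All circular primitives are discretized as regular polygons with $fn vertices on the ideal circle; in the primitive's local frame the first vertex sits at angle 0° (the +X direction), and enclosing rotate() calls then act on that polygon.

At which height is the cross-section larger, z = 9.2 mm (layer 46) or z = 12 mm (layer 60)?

Layer 46 (z = 9.2): the cylinder is not intersected at this z (z outside [0, 6]); the cylinder at (13, 9.5): section is a regular 24-gon, circumradius r=10.5 (area = (24/2)·10.500²·sin(360°/24) = 342.42 mm²); the r=3 cylinder at (9.5, 9) gives a regular 24-gon of circumradius 3 (constant along its height) (area = (24/2)·3.000²·sin(360°/24) = 27.95 mm²); Combining (union): the r=3 cylinder at (9.5, 9) lies entirely inside the r=10.5 cylinder at (13, 9.5), so the union is just the r=10.5 cylinder at (13, 9.5) — area = 342.42 mm²; the cube at (-2, 15) is not intersected at this z (z outside [1, 9]); Taking the first minus the rest: none of the subtracted shapes is present at this height, so that combined region is unchanged — area = 342.42 mm². So its area = 342.42 mm². Layer 60 (z = 12): the cylinder is absent (z outside [0, 6]); the cylinder at (13, 9.5) does not reach this height (z outside [3, 11.5]); the cylinder at (9.5, 9): section is a regular 24-gon, circumradius r=3 (area = (24/2)·3.000²·sin(360°/24) = 27.95 mm²); Taking the union: only the r=3 cylinder at (9.5, 9) is present, so the union is just that shape — area = 27.95 mm²; the cube at (-2, 15) is not intersected at this z (z outside [1, 9]); After the difference (first − rest): none of the subtracted shapes is present at this height, so that combined region is unchanged — area = 27.95 mm². So its area = 27.95 mm². Layer 46 is larger (342.42 vs 27.95 mm²).

layer 46 (z = 9.2 mm)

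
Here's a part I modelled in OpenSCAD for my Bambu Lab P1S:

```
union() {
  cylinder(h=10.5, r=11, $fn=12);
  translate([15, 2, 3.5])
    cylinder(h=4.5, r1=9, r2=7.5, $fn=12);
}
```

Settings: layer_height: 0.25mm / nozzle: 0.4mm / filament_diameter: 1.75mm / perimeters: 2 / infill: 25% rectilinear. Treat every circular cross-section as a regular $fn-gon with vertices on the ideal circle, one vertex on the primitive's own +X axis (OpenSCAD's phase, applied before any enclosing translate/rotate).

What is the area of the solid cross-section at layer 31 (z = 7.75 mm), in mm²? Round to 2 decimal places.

At z = 7.75 mm: the cylinder: section is a regular 12-gon, circumradius r=11 (area = (12/2)·11.000²·sin(360°/12) = 363.00 mm²); the cone at (15, 2): at t=0.944 of its height the radius interpolates to r₁+(r₂−r₁)t = 7.583, giving a regular 12-gon of that circumradius (area = (12/2)·7.583²·sin(360°/12) = 172.52 mm²); Taking the union: the regions partially overlap — summed areas 535.52 mm² minus the doubly-counted overlap 20.25 mm² gives 515.28 mm² — area = 515.28 mm². Overall, the cross-section is a single solid region. Net area = 515.28 mm².

515.28 mm²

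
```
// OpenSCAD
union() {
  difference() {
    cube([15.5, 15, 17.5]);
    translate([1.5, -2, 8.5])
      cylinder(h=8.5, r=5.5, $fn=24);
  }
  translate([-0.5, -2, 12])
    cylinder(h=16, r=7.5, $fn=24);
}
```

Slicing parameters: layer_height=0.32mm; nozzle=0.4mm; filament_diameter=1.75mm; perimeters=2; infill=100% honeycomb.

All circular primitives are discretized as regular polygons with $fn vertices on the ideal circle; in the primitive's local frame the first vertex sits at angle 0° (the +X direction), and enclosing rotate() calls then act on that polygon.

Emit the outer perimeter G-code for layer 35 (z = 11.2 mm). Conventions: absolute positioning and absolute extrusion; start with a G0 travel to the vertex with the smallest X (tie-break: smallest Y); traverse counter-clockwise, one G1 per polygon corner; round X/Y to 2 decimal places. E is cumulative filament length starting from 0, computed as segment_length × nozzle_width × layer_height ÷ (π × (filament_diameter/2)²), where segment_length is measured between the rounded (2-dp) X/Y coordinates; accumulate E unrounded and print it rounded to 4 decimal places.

At z = 11.2 mm: the cube (footprint 15.5×15) is included at this height; the cylinder at (1.5, -2): section is a regular 24-gon, circumradius r=5.5; After the difference (first − rest): starting from the 15.5×15 cube, the r=5.5 cylinder at (1.5, -2) partially overlaps it — only the 17.90 mm² overlap (of its 93.95 mm²) is removed, clipping the outline — 1 connected region; the cylinder at (-0.5, -2) is not intersected at this z (z outside [12, 28]); Merging all regions: only the result so far is present, so the union is just that shape — 1 connected region. The outline is a single polygon with 11 vertices. Extrusion per mm of travel: 0.4 × 0.32 / (π × 0.875²) = 0.053216. Accumulating E over each segment gives final E = 3.1514.

G0 X0.00 Y3.28 Z11.20
G1 X0.08 Y3.31 E0.0045
G1 X1.50 Y3.50 E0.0808
G1 X2.92 Y3.31 E0.1570
G1 X4.25 Y2.76 E0.2336
G1 X5.39 Y1.89 E0.3099
G1 X6.26 Y0.75 E0.3862
G1 X6.57 Y0.00 E0.4294
G1 X15.50 Y0.00 E0.9047
G1 X15.50 Y15.00 E1.7029
G1 X0.00 Y15.00 E2.5278
G1 X0.00 Y3.28 E3.1514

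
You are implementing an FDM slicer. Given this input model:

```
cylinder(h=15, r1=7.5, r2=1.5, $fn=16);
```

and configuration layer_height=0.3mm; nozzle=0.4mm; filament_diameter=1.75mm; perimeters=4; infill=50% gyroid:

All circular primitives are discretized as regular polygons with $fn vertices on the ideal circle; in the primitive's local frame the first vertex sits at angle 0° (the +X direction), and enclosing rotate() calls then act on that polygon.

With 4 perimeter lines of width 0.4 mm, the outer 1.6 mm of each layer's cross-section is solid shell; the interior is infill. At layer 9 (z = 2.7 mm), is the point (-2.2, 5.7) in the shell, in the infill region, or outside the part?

At z = 2.7 mm: the cone: at t=0.180 of its height the radius interpolates to r₁+(r₂−r₁)t = 6.420, giving a regular 16-gon of that circumradius. Overall, the cross-section is a single solid region. The nearest boundary edge runs (0.00, 6.42)→(-2.46, 5.93); distance from the point to it = 0.28 mm. The point is inside the cross-section, 0.28 mm from the nearest boundary — within the 1.6 mm shell band (4 × 0.4).

shell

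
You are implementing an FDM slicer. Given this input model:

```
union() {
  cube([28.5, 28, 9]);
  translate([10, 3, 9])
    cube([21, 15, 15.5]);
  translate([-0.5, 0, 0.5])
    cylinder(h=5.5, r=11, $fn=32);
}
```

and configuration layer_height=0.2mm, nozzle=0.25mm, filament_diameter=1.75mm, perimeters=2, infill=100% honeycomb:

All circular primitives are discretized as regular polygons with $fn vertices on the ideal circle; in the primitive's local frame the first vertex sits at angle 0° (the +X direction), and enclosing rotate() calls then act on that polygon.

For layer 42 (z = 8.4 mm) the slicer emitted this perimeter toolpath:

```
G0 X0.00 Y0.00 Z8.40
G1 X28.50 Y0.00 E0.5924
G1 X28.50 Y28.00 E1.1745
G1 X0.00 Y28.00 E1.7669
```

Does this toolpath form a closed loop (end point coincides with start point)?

Start point (G0): (0.00, 0.00). End point (last G1): the path does not return to the start — open.

no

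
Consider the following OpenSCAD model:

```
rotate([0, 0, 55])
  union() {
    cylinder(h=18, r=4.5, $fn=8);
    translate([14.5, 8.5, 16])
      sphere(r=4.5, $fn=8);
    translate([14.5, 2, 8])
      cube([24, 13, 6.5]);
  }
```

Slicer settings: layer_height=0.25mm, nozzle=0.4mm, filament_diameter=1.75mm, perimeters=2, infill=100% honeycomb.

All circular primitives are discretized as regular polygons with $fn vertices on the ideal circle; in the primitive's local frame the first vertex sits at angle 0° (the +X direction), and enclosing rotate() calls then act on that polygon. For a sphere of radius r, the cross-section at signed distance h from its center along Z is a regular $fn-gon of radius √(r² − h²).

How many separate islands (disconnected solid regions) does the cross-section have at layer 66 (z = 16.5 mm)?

At z = 16.5 mm: the cylinder: section is a regular 8-gon, circumradius r=4.5; the sphere at (14.5, 8.5): section is a regular 8-gon, circumradius = √(r²−h²) = √(4.5²−0.5²) = 4.472; the cube at (14.5, 2) does not reach this height (z outside [8, 14.5]); Merging all regions: the 2 present regions are separate (no shared area or edge), so areas and boundary lengths simply add and each stays a separate island — 2 connected regions; (rotated 55° about Z; rotation is an isometry so areas/perimeters/island counts are preserved). Overall, the cross-section has 2 separate islands. Island count = 2.

2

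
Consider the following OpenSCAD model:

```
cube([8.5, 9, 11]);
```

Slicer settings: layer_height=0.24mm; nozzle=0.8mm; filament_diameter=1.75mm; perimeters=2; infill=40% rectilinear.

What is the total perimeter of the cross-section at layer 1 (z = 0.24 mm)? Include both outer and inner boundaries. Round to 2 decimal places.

At z = 0.24 mm: the cube is present — its section is the full 8.5×9 rectangle (perimeter 35.00 mm). Overall, the cross-section is a single solid region. Total boundary length (outer) = 35.00 mm.

35.00 mm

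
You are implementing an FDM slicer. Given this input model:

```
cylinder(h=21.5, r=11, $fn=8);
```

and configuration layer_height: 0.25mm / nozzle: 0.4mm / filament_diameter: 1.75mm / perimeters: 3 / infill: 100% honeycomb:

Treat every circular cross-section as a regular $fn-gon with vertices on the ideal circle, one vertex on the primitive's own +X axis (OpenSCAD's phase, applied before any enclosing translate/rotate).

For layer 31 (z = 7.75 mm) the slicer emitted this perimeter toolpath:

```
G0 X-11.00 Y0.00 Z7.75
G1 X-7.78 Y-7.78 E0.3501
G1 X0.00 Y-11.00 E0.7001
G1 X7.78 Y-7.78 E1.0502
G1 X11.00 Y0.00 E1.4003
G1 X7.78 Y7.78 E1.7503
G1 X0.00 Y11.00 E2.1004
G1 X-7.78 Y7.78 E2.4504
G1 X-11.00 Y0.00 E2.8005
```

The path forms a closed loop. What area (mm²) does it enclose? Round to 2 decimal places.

Apply the shoelace formula to the sequence of (X, Y) vertices; enclosed area = 342.32 mm².

342.32 mm²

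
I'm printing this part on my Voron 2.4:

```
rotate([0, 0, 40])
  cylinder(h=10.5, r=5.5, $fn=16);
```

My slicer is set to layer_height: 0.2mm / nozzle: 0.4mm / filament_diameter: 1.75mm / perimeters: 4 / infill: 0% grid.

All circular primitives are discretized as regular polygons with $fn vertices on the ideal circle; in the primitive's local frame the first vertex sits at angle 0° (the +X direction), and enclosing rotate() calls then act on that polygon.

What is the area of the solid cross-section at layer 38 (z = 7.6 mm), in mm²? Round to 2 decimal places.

At z = 7.6 mm: the r=5.5 cylinder gives a regular 16-gon of circumradius 5.5 (constant along its height) (area = (16/2)·5.500²·sin(360°/16) = 92.61 mm²); (rotated 40° about Z; rotation is an isometry so areas/perimeters/island counts are preserved). Overall, the cross-section is a single solid region. Net area = 92.61 mm².

92.61 mm²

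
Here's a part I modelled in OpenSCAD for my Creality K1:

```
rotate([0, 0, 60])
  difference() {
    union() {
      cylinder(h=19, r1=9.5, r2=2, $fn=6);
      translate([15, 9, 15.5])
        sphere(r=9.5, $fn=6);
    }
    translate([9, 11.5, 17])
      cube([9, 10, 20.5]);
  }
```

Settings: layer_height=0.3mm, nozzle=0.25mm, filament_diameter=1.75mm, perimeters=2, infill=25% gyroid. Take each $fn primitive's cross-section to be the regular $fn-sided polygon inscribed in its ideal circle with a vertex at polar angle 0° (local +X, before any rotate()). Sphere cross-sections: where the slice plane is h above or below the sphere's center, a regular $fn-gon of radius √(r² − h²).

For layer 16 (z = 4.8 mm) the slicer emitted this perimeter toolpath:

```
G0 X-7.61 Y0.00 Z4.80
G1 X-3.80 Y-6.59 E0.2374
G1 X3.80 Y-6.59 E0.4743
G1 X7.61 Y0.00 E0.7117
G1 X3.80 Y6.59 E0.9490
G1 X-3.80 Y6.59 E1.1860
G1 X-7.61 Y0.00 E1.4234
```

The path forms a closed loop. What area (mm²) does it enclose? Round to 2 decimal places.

Apply the shoelace formula to the sequence of (X, Y) vertices; enclosed area = 150.38 mm².

150.38 mm²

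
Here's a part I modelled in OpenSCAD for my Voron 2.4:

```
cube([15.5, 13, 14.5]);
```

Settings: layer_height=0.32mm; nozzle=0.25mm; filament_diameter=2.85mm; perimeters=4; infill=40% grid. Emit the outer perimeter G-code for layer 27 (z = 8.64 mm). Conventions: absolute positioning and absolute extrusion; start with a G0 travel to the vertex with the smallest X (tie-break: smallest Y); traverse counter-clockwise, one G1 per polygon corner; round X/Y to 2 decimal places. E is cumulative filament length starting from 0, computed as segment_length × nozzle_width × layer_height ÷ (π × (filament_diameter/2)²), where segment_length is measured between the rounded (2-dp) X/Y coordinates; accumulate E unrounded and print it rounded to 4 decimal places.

At z = 8.64 mm: the cube (footprint 15.5×13) is included at this height. The outline is a single polygon with 4 vertices. Extrusion per mm of travel: 0.25 × 0.32 / (π × 1.425²) = 0.012540. Accumulating E over each segment gives final E = 0.7148.

G0 X0.00 Y0.00 Z8.64
G1 X15.50 Y0.00 E0.1944
G1 X15.50 Y13.00 E0.3574
G1 X0.00 Y13.00 E0.5518
G1 X0.00 Y0.00 E0.7148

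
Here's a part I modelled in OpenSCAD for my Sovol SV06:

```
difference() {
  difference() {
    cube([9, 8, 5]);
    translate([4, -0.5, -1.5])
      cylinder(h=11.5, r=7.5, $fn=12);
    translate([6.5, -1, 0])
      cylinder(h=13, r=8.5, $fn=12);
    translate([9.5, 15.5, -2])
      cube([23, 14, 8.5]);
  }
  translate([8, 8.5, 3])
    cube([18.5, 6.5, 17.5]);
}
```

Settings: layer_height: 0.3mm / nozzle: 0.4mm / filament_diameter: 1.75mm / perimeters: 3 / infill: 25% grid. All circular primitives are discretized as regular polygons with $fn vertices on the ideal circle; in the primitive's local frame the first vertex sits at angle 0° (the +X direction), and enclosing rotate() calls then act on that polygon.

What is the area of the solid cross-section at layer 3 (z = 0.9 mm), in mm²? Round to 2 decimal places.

10.31 mm²

At z = 0.9 mm: the 9×8 cube contributes its full rectangle (area 72.00 mm²); the r=7.5 cylinder at (4, -0.5) gives a regular 12-gon of circumradius 7.5 (constant along its height) (area = (12/2)·7.500²·sin(360°/12) = 168.75 mm²); the r=8.5 cylinder at (6.5, -1) contributes a regular 12-gon of circumradius 8.5 (area = (12/2)·8.500²·sin(360°/12) = 216.75 mm²); the cube at (9.5, 15.5) is present — its section is the full 23×14 rectangle (area 322.00 mm²); After the difference (first − rest): starting from the 9×8 cube (72.00 mm²), the r=7.5 cylinder at (4, -0.5) partially overlaps it — only the 56.91 mm² overlap (of its 168.75 mm²) is removed, clipping the outline; the r=8.5 cylinder at (6.5, -1) partially overlaps it — only the 4.77 mm² overlap (of its 216.75 mm²) is removed, clipping the outline; the 23×14 cube at (9.5, 15.5) misses the remaining region (no effect) — area = 10.31 mm²; the cube at (8, 8.5) does not reach this height (z outside [3, 20.5]); Taking the first minus the rest: none of the subtracted shapes is present at this height, so the result so far is unchanged — area = 10.31 mm². Overall, the cross-section is a single solid region. Net area = 10.31 mm².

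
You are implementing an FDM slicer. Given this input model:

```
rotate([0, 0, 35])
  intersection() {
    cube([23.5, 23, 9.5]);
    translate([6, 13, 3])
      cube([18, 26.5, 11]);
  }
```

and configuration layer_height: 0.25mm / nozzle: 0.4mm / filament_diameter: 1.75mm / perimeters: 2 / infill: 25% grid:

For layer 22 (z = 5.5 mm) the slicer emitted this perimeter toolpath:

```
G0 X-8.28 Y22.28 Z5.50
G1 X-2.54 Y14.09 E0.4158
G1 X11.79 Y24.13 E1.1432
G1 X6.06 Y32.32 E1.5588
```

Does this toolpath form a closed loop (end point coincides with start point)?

Start point (G0): (-8.28, 22.28). End point (last G1): the path does not return to the start — open.

no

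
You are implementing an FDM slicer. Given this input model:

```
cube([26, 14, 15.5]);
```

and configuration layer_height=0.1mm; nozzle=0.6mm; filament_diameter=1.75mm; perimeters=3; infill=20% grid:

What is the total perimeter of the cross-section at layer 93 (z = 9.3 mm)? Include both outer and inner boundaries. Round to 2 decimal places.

At z = 9.3 mm: the cube (footprint 26×14) is included at this height (perimeter 80.00 mm). Overall, the cross-section is a single solid region. Total boundary length (outer) = 80.00 mm.

80.00 mm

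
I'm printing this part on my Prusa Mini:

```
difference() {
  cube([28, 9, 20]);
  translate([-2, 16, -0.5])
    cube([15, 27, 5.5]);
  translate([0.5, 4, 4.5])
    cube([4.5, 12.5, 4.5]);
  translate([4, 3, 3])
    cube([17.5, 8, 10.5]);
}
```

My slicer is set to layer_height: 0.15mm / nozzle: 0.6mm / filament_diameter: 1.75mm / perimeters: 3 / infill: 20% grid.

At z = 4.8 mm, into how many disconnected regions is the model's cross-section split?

At z = 4.8 mm: the 28×9 cube contributes its full rectangle; the 15×27 cube at (-2, 16) contributes its full rectangle; the 4.5×12.5 cube at (0.5, 4) contributes its full rectangle; the cube at (4, 3) is present — its section is the full 17.5×8 rectangle; After the difference (first − rest): starting from the 28×9 cube, the 15×27 cube at (-2, 16) misses the remaining region (no effect); the 4.5×12.5 cube at (0.5, 4) partially overlaps it — only the 22.50 mm² overlap (of its 56.25 mm²) is removed, clipping the outline; the 17.5×8 cube at (4, 3) partially overlaps it — only the 100.00 mm² overlap (of its 140.00 mm²) is removed, clipping the outline — 1 connected region. The result has 1 disconnected region.

1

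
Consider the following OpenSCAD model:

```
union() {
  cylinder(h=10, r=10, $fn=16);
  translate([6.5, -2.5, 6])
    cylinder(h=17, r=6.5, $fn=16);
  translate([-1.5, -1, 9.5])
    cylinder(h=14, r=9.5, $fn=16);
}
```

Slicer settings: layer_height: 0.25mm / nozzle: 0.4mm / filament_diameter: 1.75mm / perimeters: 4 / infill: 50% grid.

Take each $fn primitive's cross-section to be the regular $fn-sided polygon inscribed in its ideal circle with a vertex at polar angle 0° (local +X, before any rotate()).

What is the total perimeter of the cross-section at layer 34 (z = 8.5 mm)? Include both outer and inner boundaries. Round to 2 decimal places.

67.60 mm

At z = 8.5 mm: the cylinder: section is a regular 16-gon, circumradius r=10 (perimeter = 2·16·10.000·sin(180°/16) = 62.43 mm); the r=6.5 cylinder at (6.5, -2.5) gives a regular 16-gon of circumradius 6.5 (constant along its height) (perimeter = 2·16·6.500·sin(180°/16) = 40.58 mm); the cylinder at (-1.5, -1) does not reach this height (z outside [9.5, 23.5]); Combining (union): the regions partially overlap (shared area 92.33 mm²), so the edge portions inside another operand are dropped and the merged outline is re-measured after clipping — boundary = 67.60 mm. Overall, the cross-section is a single solid region. Total boundary length (outer) = 67.60 mm.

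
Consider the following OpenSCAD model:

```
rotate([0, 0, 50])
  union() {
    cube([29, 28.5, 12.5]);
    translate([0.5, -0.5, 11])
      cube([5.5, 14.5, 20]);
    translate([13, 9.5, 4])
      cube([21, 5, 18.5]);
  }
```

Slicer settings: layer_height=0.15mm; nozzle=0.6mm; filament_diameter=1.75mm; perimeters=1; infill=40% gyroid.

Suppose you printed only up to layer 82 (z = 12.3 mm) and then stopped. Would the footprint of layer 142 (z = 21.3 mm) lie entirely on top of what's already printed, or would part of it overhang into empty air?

entirely on top

Compare the two slices. At z = 12.3: the cube is present — its section is the full 29×28.5 rectangle (area 826.50 mm²); the cube at (0.5, -0.5) is present — its section is the full 5.5×14.5 rectangle (area 79.75 mm²); the cube at (13, 9.5) (footprint 21×5) is included at this height (area 105.00 mm²); Combining (union): the regions partially overlap — summed areas 1011.25 mm² minus the doubly-counted overlap 157.00 mm² gives 854.25 mm² — area = 854.25 mm²; (whole slice rotated 50° about Z — lengths, areas and connectivity unchanged). At z = 21.3: the cube does not reach this height (z outside [0, 12.5]); the cube at (0.5, -0.5) is present — its section is the full 5.5×14.5 rectangle (area 79.75 mm²); the 21×5 cube at (13, 9.5) contributes its full rectangle (area 105.00 mm²); Merging all regions: the 2 present regions are separate (no shared area or edge), so areas and boundary lengths simply add and each stays a separate island — area = 184.75 mm²; (whole slice rotated 50° about Z — lengths, areas and connectivity unchanged). Checking containment: the cross-section at z = 21.3 is a subset of the cross-section at z = 12.3.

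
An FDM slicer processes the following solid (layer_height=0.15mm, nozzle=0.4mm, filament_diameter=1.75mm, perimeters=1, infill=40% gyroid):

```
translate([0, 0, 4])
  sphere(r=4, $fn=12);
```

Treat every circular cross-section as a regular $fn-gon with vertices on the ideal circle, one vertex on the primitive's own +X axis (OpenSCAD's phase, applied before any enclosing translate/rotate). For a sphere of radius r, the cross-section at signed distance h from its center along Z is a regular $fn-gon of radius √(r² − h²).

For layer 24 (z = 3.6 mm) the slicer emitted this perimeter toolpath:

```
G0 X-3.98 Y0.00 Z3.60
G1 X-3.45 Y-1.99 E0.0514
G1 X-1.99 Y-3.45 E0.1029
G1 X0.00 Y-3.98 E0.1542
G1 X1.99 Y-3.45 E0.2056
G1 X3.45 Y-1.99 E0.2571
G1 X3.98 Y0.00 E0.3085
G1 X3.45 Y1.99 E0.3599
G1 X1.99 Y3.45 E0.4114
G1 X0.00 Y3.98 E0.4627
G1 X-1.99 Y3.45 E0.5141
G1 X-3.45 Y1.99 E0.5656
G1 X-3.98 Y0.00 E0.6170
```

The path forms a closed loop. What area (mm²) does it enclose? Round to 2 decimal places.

Apply the shoelace formula to the sequence of (X, Y) vertices; enclosed area = 47.57 mm².

47.57 mm²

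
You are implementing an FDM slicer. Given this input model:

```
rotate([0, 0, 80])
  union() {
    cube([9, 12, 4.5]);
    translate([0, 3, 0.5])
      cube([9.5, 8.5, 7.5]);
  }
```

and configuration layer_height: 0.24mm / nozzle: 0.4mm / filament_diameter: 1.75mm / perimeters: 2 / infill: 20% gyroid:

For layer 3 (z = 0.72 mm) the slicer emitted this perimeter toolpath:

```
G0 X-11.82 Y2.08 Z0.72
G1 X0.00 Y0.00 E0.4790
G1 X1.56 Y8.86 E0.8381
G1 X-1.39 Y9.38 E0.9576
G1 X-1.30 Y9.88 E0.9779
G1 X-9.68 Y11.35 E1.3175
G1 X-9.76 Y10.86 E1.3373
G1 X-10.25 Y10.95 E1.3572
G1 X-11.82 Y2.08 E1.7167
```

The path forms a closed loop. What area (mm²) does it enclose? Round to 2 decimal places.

112.25 mm²

Apply the shoelace formula to the sequence of (X, Y) vertices; enclosed area = 112.25 mm².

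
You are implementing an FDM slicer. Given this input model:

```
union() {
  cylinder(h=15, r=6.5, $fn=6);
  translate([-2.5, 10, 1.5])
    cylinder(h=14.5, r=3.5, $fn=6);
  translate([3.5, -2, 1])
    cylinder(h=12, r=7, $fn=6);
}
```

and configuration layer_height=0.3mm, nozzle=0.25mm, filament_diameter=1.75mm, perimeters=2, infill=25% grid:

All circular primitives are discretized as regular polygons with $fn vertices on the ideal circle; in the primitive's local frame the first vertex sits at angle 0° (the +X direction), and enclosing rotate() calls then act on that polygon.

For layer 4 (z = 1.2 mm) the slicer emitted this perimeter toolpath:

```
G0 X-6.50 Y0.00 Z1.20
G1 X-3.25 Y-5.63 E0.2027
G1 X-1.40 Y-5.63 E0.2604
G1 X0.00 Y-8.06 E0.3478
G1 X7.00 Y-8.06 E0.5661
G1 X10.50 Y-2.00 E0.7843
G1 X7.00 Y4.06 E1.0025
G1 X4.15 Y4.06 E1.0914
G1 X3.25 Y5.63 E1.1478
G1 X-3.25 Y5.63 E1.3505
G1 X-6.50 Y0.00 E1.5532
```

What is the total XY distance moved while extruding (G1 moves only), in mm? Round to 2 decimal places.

Sum the Euclidean lengths of each G1 segment: total = 49.81 mm.

49.81 mm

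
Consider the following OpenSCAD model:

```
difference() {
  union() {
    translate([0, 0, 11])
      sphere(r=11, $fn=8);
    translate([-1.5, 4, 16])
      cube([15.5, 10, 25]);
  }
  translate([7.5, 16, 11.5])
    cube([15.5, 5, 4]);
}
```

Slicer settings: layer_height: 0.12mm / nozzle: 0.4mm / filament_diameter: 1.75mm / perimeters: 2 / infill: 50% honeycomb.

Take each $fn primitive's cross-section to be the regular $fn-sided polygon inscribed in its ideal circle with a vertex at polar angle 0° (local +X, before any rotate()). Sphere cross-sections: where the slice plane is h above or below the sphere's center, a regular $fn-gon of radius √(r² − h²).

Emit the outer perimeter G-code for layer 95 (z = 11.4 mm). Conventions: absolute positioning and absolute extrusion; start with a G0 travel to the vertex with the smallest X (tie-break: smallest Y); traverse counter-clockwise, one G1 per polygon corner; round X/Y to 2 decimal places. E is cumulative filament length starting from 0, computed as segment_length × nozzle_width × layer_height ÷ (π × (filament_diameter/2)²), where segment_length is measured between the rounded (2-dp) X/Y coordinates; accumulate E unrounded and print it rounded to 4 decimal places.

At z = 11.4 mm: the r=11 sphere contributes a regular 8-gon of circumradius √(11²−0.4²) = 10.993; the cube at (-1.5, 4) does not reach this height (z outside [16, 41]); Taking the union: only the r=11 sphere is present, so the union is just that shape — 1 connected region; the cube at (7.5, 16) does not reach this height (z outside [11.5, 15.5]); Taking the first minus the rest: none of the subtracted shapes is present at this height, so the result so far is unchanged — 1 connected region. The outline is a single polygon with 8 vertices. Extrusion per mm of travel: 0.4 × 0.12 / (π × 0.875²) = 0.019956. Accumulating E over each segment gives final E = 1.3428.

G0 X-10.99 Y0.00 Z11.40
G1 X-7.77 Y-7.77 E0.1678
G1 X0.00 Y-10.99 E0.3357
G1 X7.77 Y-7.77 E0.5035
G1 X10.99 Y0.00 E0.6714
G1 X7.77 Y7.77 E0.8392
G1 X0.00 Y10.99 E1.0071
G1 X-7.77 Y7.77 E1.1749
G1 X-10.99 Y0.00 E1.3428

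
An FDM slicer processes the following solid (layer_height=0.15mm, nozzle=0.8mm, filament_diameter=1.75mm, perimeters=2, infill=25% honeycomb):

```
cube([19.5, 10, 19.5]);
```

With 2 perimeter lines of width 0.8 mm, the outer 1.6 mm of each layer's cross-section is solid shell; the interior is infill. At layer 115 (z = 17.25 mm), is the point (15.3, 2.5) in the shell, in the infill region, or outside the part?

infill

At z = 17.25 mm: the cube (footprint 19.5×10) is included at this height. Overall, the cross-section is a single solid region. The nearest boundary edge runs (0.00, 0.00)→(19.50, 0.00); distance from the point to it = 2.50 mm. The point is inside the cross-section and 2.50 mm from the nearest boundary — more than the 1.6 mm shell width (2 × 0.8), so it's in the infill interior.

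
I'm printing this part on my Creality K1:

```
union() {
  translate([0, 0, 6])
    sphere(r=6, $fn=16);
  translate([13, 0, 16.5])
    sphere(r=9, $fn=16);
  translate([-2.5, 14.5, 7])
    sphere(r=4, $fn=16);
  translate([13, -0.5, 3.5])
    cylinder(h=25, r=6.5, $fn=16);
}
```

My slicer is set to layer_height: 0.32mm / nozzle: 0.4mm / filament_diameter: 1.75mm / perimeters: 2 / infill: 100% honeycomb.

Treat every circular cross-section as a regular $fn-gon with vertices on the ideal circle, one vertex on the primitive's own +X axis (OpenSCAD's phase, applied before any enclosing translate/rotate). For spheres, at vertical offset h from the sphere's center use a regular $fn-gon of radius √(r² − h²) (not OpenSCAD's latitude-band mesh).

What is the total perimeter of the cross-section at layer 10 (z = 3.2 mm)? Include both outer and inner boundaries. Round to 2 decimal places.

40.93 mm

At z = 3.2 mm: the r=6 sphere slices to a regular 16-gon of circumradius 5.307 (√(r²−h²) with h=2.8 from center) (perimeter = 2·16·5.307·sin(180°/16) = 33.13 mm); the sphere at (13, 0) does not reach this height (|z−center|=13.300 > r=9); the r=4 sphere at (-2.5, 14.5) contributes a regular 16-gon of circumradius √(4²−3.8²) = 1.249 (perimeter = 2·16·1.249·sin(180°/16) = 7.80 mm); the cylinder at (13, -0.5) is absent (z outside [3.5, 28.5]); Taking the union: the 2 present regions are separate (no shared area or edge), so areas and boundary lengths simply add and each stays a separate island — boundary = 40.93 mm. Overall, the cross-section has 2 separate islands. Total boundary length (outer) = 40.93 mm.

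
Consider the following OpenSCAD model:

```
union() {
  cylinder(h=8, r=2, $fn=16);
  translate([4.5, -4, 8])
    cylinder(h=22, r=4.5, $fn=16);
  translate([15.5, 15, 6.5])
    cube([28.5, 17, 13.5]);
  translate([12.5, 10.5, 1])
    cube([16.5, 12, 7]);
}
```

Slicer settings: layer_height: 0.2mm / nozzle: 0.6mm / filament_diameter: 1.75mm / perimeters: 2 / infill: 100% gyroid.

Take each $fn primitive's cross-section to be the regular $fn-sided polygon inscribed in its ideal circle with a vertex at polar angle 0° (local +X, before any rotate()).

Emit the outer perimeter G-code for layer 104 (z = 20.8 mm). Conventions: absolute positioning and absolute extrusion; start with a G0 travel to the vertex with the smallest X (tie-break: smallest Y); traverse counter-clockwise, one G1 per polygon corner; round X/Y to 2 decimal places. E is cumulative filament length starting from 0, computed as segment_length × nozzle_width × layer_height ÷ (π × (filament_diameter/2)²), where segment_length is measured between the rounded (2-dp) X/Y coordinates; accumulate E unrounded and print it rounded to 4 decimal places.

G0 X0.00 Y-4.00 Z20.80
G1 X0.34 Y-5.72 E0.0875
G1 X1.32 Y-7.18 E0.1752
G1 X2.78 Y-8.16 E0.2629
G1 X4.50 Y-8.50 E0.3504
G1 X6.22 Y-8.16 E0.4379
G1 X7.68 Y-7.18 E0.5256
G1 X8.66 Y-5.72 E0.6133
G1 X9.00 Y-4.00 E0.7008
G1 X8.66 Y-2.28 E0.7883
G1 X7.68 Y-0.82 E0.8760
G1 X6.22 Y0.16 E0.9637
G1 X4.50 Y0.50 E1.0512
G1 X2.78 Y0.16 E1.1387
G1 X1.32 Y-0.82 E1.2264
G1 X0.34 Y-2.28 E1.3141
G1 X0.00 Y-4.00 E1.4016

At z = 20.8 mm: the cylinder is absent (z outside [0, 8]); the r=4.5 cylinder at (4.5, -4) gives a regular 16-gon of circumradius 4.5 (constant along its height); the cube at (15.5, 15) does not reach this height (z outside [6.5, 20]); the cube at (12.5, 10.5) is not intersected at this z (z outside [1, 8]); Combining (union): only the r=4.5 cylinder at (4.5, -4) is present, so the union is just that shape — 1 connected region. The outline is a single polygon with 16 vertices. Extrusion per mm of travel: 0.6 × 0.2 / (π × 0.875²) = 0.049890. Accumulating E over each segment gives final E = 1.4016.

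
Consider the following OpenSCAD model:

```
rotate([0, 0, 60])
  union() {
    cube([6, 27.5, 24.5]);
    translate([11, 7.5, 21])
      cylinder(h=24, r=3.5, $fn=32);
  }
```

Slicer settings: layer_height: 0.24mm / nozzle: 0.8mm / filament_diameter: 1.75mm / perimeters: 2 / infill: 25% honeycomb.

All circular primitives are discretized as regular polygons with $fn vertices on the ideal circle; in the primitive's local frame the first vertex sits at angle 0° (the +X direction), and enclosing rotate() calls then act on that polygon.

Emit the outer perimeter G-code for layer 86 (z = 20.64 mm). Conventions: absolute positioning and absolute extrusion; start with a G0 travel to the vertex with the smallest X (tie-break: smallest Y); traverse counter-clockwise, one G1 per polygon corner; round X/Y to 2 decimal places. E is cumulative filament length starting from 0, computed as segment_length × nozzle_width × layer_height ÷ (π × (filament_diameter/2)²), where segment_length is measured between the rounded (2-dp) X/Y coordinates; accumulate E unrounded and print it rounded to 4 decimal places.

G0 X-23.82 Y13.75 Z20.64
G1 X0.00 Y0.00 E2.1955
G1 X3.00 Y5.20 E2.6747
G1 X-20.82 Y18.95 E4.8701
G1 X-23.82 Y13.75 E5.3494

At z = 20.64 mm: the 6×27.5 cube contributes its full rectangle; the cylinder at (11, 7.5) is absent (z outside [21, 45]); Merging all regions: only the 6×27.5 cube is present, so the union is just that shape — 1 connected region; (rotated 60° about Z; rotation is an isometry so areas/perimeters/island counts are preserved). The outline is a single polygon with 4 vertices. Extrusion per mm of travel: 0.8 × 0.24 / (π × 0.875²) = 0.079824. Accumulating E over each segment gives final E = 5.3494.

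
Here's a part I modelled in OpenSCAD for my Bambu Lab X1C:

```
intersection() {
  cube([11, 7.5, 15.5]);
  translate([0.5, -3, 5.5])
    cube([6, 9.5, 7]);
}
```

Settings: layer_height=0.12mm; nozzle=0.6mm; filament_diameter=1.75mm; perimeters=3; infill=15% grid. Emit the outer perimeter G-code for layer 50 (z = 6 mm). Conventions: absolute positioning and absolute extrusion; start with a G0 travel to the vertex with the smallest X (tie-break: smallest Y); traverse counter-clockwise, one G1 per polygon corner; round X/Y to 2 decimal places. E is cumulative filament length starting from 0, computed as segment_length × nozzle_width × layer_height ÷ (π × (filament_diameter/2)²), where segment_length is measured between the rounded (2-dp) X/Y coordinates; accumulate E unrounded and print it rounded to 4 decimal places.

G0 X0.50 Y0.00 Z6.00
G1 X6.50 Y0.00 E0.1796
G1 X6.50 Y6.50 E0.3742
G1 X0.50 Y6.50 E0.5538
G1 X0.50 Y0.00 E0.7484

At z = 6 mm: the cube (footprint 11×7.5) is included at this height; the 6×9.5 cube at (0.5, -3) contributes its full rectangle; Taking the intersection: the 6×9.5 cube at (0.5, -3) partially overlaps the 11×7.5 cube; clipping to the common part keeps 39.00 mm² — 1 connected region. The outline is a single polygon with 4 vertices. Extrusion per mm of travel: 0.6 × 0.12 / (π × 0.875²) = 0.029934. Accumulating E over each segment gives final E = 0.7484.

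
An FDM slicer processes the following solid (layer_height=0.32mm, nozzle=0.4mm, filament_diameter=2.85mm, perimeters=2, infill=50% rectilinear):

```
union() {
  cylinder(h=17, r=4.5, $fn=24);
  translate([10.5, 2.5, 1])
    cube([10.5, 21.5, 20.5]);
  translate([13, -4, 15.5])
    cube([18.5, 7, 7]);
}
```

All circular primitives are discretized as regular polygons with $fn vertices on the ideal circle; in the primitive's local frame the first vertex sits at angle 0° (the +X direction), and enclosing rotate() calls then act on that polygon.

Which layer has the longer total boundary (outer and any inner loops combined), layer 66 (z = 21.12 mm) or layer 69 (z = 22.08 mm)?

Layer 66 (z = 21.12): the cylinder is not intersected at this z (z outside [0, 17]); the cube at (10.5, 2.5) (footprint 10.5×21.5) is included at this height (perimeter 64.00 mm); the cube at (13, -4) (footprint 18.5×7) is included at this height (perimeter 51.00 mm); Taking the union: the regions partially overlap (shared area 4.00 mm²), so the edge portions inside another operand are dropped and the merged outline is re-measured after clipping — boundary = 98.00 mm. So its perimeter = 98.00 mm. Layer 69 (z = 22.08): the cylinder does not reach this height (z outside [0, 17]); the cube at (10.5, 2.5) does not reach this height (z outside [1, 21.5]); the 18.5×7 cube at (13, -4) contributes its full rectangle (perimeter 51.00 mm); Taking the union: only the 18.5×7 cube at (13, -4) is present, so the union is just that shape — boundary = 51.00 mm. So its perimeter = 51.00 mm. Layer 66 is larger (98.00 vs 51.00 mm).

layer 66 (z = 21.12 mm)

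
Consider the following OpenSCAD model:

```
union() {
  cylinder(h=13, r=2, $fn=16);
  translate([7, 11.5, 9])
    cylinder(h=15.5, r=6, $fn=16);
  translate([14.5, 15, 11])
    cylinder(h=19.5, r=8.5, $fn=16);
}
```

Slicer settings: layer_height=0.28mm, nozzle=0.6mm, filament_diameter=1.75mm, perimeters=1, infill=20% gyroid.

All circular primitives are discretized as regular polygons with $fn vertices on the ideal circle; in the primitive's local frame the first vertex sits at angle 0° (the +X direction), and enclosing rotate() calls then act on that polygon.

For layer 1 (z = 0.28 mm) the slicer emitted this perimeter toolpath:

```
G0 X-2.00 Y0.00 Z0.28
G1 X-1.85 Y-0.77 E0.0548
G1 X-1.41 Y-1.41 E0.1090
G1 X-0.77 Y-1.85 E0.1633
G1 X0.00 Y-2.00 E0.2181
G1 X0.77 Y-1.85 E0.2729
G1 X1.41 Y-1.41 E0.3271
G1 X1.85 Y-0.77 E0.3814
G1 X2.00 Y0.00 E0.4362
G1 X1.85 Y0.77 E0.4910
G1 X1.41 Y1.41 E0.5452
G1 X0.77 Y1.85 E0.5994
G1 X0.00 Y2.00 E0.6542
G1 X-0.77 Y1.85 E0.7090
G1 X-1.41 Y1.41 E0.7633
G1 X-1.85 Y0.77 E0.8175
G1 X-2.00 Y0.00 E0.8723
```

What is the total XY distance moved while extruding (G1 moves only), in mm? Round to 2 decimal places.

12.49 mm

Sum the Euclidean lengths of each G1 segment: total = 12.49 mm.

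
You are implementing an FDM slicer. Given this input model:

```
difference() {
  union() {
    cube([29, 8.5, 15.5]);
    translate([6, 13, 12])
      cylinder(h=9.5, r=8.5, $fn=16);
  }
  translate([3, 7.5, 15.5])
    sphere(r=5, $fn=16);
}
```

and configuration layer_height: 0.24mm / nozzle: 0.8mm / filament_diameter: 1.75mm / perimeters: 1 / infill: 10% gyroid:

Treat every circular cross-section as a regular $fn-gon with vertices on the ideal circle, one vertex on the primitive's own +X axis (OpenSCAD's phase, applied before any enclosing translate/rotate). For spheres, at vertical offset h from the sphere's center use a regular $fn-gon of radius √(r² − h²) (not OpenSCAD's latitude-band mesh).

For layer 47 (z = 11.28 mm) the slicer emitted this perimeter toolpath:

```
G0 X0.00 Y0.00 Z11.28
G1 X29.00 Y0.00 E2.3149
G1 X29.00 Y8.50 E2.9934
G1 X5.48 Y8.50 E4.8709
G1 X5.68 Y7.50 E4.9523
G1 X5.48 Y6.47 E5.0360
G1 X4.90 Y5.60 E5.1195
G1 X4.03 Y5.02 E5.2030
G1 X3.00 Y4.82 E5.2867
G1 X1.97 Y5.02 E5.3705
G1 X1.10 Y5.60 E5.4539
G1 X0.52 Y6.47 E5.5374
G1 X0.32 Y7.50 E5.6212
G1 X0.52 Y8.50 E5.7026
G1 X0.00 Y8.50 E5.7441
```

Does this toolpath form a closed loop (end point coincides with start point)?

Start point (G0): (0.00, 0.00). End point (last G1): the path does not return to the start — open.

no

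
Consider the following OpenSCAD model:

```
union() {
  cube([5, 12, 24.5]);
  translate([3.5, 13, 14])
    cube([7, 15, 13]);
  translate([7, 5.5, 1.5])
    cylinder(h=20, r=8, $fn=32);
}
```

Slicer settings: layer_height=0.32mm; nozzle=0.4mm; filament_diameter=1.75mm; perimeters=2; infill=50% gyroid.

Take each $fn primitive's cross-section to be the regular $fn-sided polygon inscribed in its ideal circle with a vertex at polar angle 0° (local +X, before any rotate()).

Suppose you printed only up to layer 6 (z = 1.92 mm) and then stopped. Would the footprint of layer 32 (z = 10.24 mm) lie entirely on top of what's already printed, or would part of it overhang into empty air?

entirely on top

Compare the two slices. At z = 1.92: the cube is present — its section is the full 5×12 rectangle (area 60.00 mm²); the cube at (3.5, 13) is not intersected at this z (z outside [14, 27]); the r=8 cylinder at (7, 5.5) contributes a regular 32-gon of circumradius 8 (area = (32/2)·8.000²·sin(360°/32) = 199.77 mm²); Combining (union): the regions partially overlap — summed areas 259.77 mm² minus the doubly-counted overlap 56.36 mm² gives 203.41 mm² — area = 203.41 mm². At z = 10.24: the 5×12 cube contributes its full rectangle (area 60.00 mm²); the cube at (3.5, 13) does not reach this height (z outside [14, 27]); the r=8 cylinder at (7, 5.5) contributes a regular 32-gon of circumradius 8 (area = (32/2)·8.000²·sin(360°/32) = 199.77 mm²); Taking the union: the regions partially overlap — summed areas 259.77 mm² minus the doubly-counted overlap 56.36 mm² gives 203.41 mm² — area = 203.41 mm². Checking containment: the cross-section at z = 10.24 is a subset of the cross-section at z = 1.92.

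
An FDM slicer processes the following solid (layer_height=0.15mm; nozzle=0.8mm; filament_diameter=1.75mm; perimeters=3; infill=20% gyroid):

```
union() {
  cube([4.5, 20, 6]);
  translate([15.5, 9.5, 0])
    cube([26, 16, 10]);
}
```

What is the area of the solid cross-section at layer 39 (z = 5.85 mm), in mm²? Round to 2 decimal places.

506.00 mm²

At z = 5.85 mm: the 4.5×20 cube contributes its full rectangle (area 90.00 mm²); the cube at (15.5, 9.5) is present — its section is the full 26×16 rectangle (area 416.00 mm²); Merging all regions: the 2 present regions are separate (no shared area or edge), so areas and boundary lengths simply add and each stays a separate island — area = 506.00 mm². Overall, the cross-section has 2 separate islands. Net area = 506.00 mm².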